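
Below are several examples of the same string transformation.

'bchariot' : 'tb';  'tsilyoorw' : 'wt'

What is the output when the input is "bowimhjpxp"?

pb

The transformation: move the first character to the end, then keep only the last 2 characters.
For "bowimhjpxp", step one produces "owimhjpxpb"; step two turns that into "pb".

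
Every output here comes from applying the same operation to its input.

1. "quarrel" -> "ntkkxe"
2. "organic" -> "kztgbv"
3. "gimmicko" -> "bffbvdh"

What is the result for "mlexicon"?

What's happening: delete the first character, then shift every letter 7 places backward in the alphabet (wrapping around).
Applying that to "mlexicon" gives "exqbvhg".

exqbvhg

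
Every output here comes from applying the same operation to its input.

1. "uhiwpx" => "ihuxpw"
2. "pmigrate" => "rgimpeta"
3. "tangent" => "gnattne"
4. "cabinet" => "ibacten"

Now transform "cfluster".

The transformation: move the last 3 characters to the front (rotate right by 3), then reverse the string.
Applying both steps to "cfluster": "tercflus", then "sulfcret".

sulfcret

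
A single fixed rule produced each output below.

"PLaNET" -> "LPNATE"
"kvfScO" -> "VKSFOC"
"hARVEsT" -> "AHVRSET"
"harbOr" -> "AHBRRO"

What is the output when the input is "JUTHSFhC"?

UJHTFSCH

The pattern: swap each adjacent pair of characters (1↔2, 3↔4, ...), then convert every letter to uppercase.
So "JUTHSFhC" becomes "UJHTFSCH".
(Check on "kvfScO": → "vkSfOc" → "VKSFOC" ✓)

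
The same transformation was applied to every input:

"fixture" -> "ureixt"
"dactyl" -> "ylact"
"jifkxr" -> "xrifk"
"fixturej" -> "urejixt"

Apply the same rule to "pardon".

The rule is to delete the first character, then move the first 3 characters to the end (rotate left by 3).
For "pardon", step one produces "ardon"; step two turns that into "onard".

onard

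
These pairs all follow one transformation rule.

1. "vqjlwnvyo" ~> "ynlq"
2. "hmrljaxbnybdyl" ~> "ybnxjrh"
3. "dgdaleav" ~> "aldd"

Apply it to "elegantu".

The rule is to reverse the string, then keep every other character starting from the second (positions 2nd, 4th, 6th, ...).
"elegantu" → "taee".

taee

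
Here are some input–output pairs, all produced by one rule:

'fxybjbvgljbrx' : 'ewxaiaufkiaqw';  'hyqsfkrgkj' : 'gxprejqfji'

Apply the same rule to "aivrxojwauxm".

Looking at the pairs, the operation is to shift every letter 1 place backward in the alphabet (wrapping around).
Applying that to "aivrxojwauxm" gives "zhuqwnivztwl".

zhuqwnivztwl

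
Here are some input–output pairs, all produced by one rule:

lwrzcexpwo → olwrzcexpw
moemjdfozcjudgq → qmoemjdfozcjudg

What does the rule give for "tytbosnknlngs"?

Looking at the pairs, the operation is to move the last character to the front.
"tytbosnknlngs" → "stytbosnknlng".

stytbosnknlng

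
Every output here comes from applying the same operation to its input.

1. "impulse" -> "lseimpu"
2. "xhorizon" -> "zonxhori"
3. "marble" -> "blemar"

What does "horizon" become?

Rule — move the last 3 characters to the front (rotate right by 3).
For "horizon" the result is "zonhori".

zonhori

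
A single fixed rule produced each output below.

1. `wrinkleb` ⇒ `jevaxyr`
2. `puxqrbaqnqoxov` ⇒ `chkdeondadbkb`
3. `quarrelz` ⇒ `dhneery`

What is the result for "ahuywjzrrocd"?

nuhljwmeebp

In each case the input is transformed by: shift every letter 13 places forward in the alphabet (wrapping around) — i.e. ROT13, then delete the last character.
Applying both steps to "ahuywjzrrocd": "nuhljwmeebpq", then "nuhljwmeebp".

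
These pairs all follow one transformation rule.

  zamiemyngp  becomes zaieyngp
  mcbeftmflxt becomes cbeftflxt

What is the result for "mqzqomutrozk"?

qzqoutrozk

Each output is the input with this applied: remove every "m".
Doing the same to "mqzqomutrozk": "qzqoutrozk".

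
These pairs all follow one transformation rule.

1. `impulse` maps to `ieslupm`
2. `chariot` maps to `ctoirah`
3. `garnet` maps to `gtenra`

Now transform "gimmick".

gkcimmi

Each output is the input with this applied: move the first character to the end, then reverse the string.
For "gimmick", step one produces "immickg"; step two turns that into "gkcimmi".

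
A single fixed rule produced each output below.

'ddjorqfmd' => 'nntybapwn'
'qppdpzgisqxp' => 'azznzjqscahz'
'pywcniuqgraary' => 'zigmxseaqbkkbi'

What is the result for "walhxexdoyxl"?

gkvrhohnyihv

Rule — shift every letter 10 places forward in the alphabet (wrapping around).
For "walhxexdoyxl" the result is "gkvrhohnyihv".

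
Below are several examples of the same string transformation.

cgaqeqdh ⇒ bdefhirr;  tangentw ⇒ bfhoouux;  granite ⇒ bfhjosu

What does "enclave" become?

Looking at the pairs, the operation is to shift every letter 1 place forward in the alphabet (wrapping around), then sort the characters into alphabetical order.
Doing the same to "enclave": "bdffmow".
(Check on "cgaqeqdh": → "dhbrfrei" → "bdefhirr" ✓)

bdffmow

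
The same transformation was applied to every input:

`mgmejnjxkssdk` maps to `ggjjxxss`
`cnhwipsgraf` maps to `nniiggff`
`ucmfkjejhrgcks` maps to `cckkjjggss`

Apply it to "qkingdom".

The pattern: keep one character in every 3, starting at position 2 (positions 2nd, 5th, 8th, ...), then double every character.
"qkingdom" → "kgm" → "kkggmm".
(Check on "mgmejnjxkssdk": → "gjxs" → "ggjjxxss" ✓)

kkggmm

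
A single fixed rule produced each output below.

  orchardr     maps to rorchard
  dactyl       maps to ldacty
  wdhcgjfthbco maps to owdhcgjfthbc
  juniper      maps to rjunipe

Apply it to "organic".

Rule — move the last character to the front.
So "organic" becomes "corgani".

corgani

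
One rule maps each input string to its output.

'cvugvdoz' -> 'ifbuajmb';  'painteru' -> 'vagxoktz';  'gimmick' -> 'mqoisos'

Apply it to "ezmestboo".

The transformation: shift every letter 6 places forward in the alphabet (wrapping around), then take characters alternately from the front and the back (1st, last, 2nd, 2nd-last, ...).
For "ezmestboo" the result is "kufushkzy".

kufushkzy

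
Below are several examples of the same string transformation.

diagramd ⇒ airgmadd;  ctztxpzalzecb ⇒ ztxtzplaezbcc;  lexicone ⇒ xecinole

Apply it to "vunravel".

nuarevvl

Each output is the input with this applied: move the first character to the end, then swap each adjacent pair of characters (1↔2, 3↔4, ...).
Working it through for "vunravel": intermediate "unravelv", final "nuarevvl".
(Check on "lexicone": → "exiconel" → "xecinole" ✓)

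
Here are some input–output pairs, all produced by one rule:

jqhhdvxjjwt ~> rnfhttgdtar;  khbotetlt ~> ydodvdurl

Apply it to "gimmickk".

The pattern: shift every letter 10 places forward in the alphabet (wrapping around), then move the first 3 characters to the end (rotate left by 3).
For "gimmickk", step one produces "qswwsmuu"; step two turns that into "wsmuuqsw".

wsmuuqsw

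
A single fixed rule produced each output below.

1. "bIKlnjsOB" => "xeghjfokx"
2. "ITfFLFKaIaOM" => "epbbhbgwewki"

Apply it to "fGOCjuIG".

Looking at the pairs, the operation is to shift every letter 4 places backward in the alphabet (wrapping around), then convert every letter to lowercase.
Starting from "fGOCjuIG": after the first operation, "bCKYfqEC"; after the second, "bckyfqec".

bckyfqec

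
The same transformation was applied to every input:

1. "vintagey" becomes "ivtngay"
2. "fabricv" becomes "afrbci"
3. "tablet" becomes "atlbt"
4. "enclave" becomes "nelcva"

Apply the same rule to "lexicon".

Looking at the pairs, the operation is to swap each adjacent pair of characters (1↔2, 3↔4, ...), then delete the last character.
Starting from "lexicon": after the first operation, "elixocn"; after the second, "elixoc".

elixoc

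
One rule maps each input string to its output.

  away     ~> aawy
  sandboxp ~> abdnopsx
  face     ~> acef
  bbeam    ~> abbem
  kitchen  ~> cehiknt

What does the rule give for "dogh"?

dgho

The pattern: sort the characters into alphabetical order.
On "dogh" that produces "dgho".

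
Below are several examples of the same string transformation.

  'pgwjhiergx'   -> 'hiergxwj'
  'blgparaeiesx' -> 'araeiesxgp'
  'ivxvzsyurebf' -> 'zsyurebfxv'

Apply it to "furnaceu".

aceurn

Each output is the input with this applied: delete the first 2 characters, then move the first 2 characters to the end (rotate left by 2).
For "furnaceu", step one produces "rnaceu"; step two turns that into "aceurn".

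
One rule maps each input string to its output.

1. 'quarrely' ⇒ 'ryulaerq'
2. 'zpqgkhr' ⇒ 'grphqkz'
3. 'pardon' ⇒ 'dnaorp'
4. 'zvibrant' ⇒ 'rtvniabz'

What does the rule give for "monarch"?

ahocnrm

Each output is the input with this applied: take characters alternately from the front and the back (1st, last, 2nd, 2nd-last, ...), then swap the first and last characters.
On "monarch": the first step gives "mhocnra", and the second then gives "ahocnrm".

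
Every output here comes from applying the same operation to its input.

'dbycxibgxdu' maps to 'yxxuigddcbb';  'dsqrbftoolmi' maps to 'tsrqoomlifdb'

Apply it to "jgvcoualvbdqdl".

In each case the input is transformed by: sort the characters into reverse alphabetical order.
Applying that to "jgvcoualvbdqdl" gives "vvuqolljgddcba".

vvuqolljgddcba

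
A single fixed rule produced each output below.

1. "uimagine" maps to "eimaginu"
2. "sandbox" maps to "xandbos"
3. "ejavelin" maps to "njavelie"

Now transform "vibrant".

Looking at the pairs, the operation is to swap the first and last characters.
Doing the same to "vibrant": "tibranv".

tibranv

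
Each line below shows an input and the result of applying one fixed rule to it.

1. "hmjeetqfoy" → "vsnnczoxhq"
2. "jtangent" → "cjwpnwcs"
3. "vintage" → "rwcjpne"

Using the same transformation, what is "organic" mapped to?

apjwrlx

The transformation: move the first character to the end, then shift every letter 9 places forward in the alphabet (wrapping around).
"organic" → "rganico" → "apjwrlx".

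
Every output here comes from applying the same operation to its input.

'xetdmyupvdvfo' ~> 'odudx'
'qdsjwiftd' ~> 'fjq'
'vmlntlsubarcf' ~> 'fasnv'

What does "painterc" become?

rnp

The pattern: keep one character in every 3, starting at position 1 (positions 1st, 4th, 7th, ...), then reverse the string.
Starting from "painterc": after the first operation, "pnr"; after the second, "rnp".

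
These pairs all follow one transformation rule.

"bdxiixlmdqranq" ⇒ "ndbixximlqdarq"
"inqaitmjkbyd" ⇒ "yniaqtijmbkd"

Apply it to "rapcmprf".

rarcppmf

Each output is the input with this applied: swap each adjacent pair of characters (1↔2, 3↔4, ...), then move the last character to the front.
Applying both steps to "rapcmprf": "arcppmfr", then "rarcppmf".
(Check on "bdxiixlmdqranq": → "dbixximlqdarqn" → "ndbixximlqdarq" ✓)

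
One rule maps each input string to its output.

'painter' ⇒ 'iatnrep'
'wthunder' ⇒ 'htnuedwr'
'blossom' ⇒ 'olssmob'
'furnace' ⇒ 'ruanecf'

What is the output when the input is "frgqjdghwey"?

Each output is the input with this applied: move the first character to the end, then swap each adjacent pair of characters (1↔2, 3↔4, ...).
"frgqjdghwey" → "rgqjdghweyf" → "grjqgdwhyef".

grjqgdwhyef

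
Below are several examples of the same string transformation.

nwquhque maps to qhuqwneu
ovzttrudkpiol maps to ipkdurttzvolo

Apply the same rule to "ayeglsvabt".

avslgeyatb

The rule is to move the last 2 characters to the front (rotate right by 2), then reverse the string.
For "ayeglsvabt", step one produces "btayeglsva"; step two turns that into "avslgeyatb".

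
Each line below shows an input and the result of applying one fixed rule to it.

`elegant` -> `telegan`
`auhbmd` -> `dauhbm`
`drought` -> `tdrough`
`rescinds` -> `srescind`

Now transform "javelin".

Each output is the input with this applied: move the last character to the front.
Applying that to "javelin" gives "njaveli".

njaveli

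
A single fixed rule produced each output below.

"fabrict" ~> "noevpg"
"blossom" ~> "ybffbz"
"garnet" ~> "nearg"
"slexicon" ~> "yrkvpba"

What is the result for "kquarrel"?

dhneery

Looking at the pairs, the operation is to delete the first character, then shift every letter 13 places forward in the alphabet (wrapping around) — i.e. ROT13.
Starting from "kquarrel": after the first operation, "quarrel"; after the second, "dhneery".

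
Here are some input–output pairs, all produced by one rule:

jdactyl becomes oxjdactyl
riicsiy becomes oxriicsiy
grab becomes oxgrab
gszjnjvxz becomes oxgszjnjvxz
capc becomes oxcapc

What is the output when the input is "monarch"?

Rule — prepend "ox".
So "monarch" becomes "oxmonarch".

oxmonarch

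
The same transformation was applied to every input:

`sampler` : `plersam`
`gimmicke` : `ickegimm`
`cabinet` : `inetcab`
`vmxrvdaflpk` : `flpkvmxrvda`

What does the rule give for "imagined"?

inedimag

The rule is to move the last character to the front, then move the last 3 characters to the front (rotate right by 3).
On "imagined": the first step gives "dimagine", and the second then gives "inedimag".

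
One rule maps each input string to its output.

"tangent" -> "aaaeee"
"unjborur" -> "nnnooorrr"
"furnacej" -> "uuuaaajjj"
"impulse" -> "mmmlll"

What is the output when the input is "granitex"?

rrriiixxx

Each output is the input with this applied: keep one character in every 3, starting at position 2 (positions 2nd, 5th, 8th, ...), then repeat every character 3 times.
Doing the same to "granitex": "rrriiixxx".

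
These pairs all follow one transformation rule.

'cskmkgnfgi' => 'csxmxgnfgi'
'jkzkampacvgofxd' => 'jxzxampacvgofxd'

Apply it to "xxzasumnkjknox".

xxzasumnxjxnox

Each output is the input with this applied: replace every "k" with "x".
"xxzasumnkjknox" → "xxzasumnxjxnox".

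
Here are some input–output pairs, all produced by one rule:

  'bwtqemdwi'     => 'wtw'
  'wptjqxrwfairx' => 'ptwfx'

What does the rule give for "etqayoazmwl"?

tqzm

What's happening: swap each adjacent pair of characters (1↔2, 3↔4, ...), then keep one character in every 3, starting at position 1 (positions 1st, 4th, 7th, ...).
Applying both steps to "etqayoazmwl": "teaqoyzawml", then "tqzm".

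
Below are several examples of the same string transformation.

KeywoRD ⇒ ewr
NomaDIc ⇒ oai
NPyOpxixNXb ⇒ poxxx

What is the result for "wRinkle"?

rnl

Looking at the pairs, the operation is to keep every other character starting from the second (positions 2nd, 4th, 6th, ...), then convert every letter to lowercase.
Working it through for "wRinkle": intermediate "Rnl", final "rnl".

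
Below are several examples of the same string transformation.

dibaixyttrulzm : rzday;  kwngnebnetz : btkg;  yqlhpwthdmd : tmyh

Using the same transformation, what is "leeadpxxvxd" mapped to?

What's happening: keep one character in every 3, starting at position 1 (positions 1st, 4th, 7th, ...), then move the last 2 characters to the front (rotate right by 2).
Starting from "leeadpxxvxd": after the first operation, "laxx"; after the second, "xxla".

xxla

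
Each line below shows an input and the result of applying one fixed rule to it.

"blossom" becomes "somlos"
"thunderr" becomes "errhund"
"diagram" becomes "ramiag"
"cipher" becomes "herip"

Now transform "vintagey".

In each case the input is transformed by: delete the first character, then move the last 3 characters to the front (rotate right by 3).
Starting from "vintagey": after the first operation, "intagey"; after the second, "geyinta".

geyinta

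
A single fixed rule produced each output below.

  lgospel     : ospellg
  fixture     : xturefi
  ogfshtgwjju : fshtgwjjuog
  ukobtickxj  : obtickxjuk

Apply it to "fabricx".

What's happening: move the first 2 characters to the end (rotate left by 2).
On "fabricx" that produces "bricxfa".

bricxfa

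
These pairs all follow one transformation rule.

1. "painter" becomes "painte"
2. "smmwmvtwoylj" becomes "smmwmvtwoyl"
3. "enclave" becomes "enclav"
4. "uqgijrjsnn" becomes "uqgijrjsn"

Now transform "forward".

The pattern: delete the last character.
"forward" → "forwar".

forwar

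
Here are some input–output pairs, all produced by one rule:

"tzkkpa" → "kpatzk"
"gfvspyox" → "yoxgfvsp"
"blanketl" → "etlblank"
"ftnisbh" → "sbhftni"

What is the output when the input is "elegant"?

anteleg

The rule is to move the last 3 characters to the front (rotate right by 3).
Doing the same to "elegant": "anteleg".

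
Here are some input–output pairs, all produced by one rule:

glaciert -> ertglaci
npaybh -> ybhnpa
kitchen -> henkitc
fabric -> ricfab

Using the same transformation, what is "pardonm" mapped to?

onmpard

Looking at the pairs, the operation is to move the last 3 characters to the front (rotate right by 3).
Applying that to "pardonm" gives "onmpard".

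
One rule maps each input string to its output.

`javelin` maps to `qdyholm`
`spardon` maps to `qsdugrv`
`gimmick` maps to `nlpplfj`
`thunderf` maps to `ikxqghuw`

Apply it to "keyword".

ghbzrun

Each output is the input with this applied: shift every letter 3 places forward in the alphabet (wrapping around), then swap the first and last characters.
Starting from "keyword": after the first operation, "nhbzrug"; after the second, "ghbzrun".
(Check on "thunderf": → "wkxqghui" → "ikxqghuw" ✓)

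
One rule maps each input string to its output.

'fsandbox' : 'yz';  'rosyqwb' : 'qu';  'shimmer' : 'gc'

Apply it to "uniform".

gp

The pattern: keep one character in every 3, starting at position 3 (positions 3rd, 6th, 9th, ...), then shift every letter 2 places backward in the alphabet (wrapping around).
On "uniform": the first step gives "ir", and the second then gives "gp".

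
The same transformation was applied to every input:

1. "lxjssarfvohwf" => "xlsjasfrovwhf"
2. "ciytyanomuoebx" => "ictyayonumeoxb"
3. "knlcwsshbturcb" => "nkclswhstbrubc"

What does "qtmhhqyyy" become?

tqhmqhyyy

The rule is to swap each adjacent pair of characters (1↔2, 3↔4, ...).
For "qtmhhqyyy" the result is "tqhmqhyyy".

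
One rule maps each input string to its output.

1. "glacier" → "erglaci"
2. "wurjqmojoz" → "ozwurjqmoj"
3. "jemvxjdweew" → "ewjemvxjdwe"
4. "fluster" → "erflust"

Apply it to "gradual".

algradu

What's happening: move the last 2 characters to the front (rotate right by 2).
So "gradual" becomes "algradu".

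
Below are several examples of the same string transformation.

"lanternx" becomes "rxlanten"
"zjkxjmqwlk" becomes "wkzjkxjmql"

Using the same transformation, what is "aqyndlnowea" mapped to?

waaqyndlnoe

Rule — move the last 2 characters to the front (rotate right by 2), then swap the first and last characters.
Starting from "aqyndlnowea": after the first operation, "eaaqyndlnow"; after the second, "waaqyndlnoe".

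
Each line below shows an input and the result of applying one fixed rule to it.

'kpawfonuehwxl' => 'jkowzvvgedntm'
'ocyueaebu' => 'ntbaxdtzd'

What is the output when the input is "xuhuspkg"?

wftjgotr

Looking at the pairs, the operation is to take characters alternately from the front and the back (1st, last, 2nd, 2nd-last, ...), then shift every letter 1 place backward in the alphabet (wrapping around).
On "xuhuspkg": the first step gives "xgukhpus", and the second then gives "wftjgotr".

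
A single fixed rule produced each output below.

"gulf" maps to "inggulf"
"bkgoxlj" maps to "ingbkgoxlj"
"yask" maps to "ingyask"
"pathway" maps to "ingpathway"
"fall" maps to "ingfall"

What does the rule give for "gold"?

inggold

The pattern: prepend "ing".
On "gold" that produces "inggold".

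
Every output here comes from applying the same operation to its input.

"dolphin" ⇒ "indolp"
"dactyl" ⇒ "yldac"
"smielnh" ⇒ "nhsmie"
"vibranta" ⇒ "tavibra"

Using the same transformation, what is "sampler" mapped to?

In each case the input is transformed by: move the last 2 characters to the front (rotate right by 2), then delete the last character.
For "sampler", step one produces "ersampl"; step two turns that into "ersamp".

ersamp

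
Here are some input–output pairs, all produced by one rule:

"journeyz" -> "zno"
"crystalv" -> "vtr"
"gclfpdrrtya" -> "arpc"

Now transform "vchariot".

The rule is to reverse the string, then keep one character in every 3, starting at position 1 (positions 1st, 4th, 7th, ...).
Applying both steps to "vchariot": "toirahcv", then "trc".

trc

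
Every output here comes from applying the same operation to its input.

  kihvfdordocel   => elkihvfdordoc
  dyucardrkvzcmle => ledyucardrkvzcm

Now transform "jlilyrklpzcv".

Each output is the input with this applied: move the last 2 characters to the front (rotate right by 2).
For "jlilyrklpzcv" the result is "cvjlilyrklpz".

cvjlilyrklpz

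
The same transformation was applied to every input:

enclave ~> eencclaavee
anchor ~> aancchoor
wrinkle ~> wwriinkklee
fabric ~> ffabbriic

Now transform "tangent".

ttanngeentt

The transformation: repeat every character 3 times, then keep every other character starting from the first (positions 1st, 3rd, 5th, ...).
Working it through for "tangent": intermediate "tttaaannngggeeennnttt", final "ttanngeentt".
(Check on "enclave": → "eeennnccclllaaavvveee" → "eencclaavee" ✓)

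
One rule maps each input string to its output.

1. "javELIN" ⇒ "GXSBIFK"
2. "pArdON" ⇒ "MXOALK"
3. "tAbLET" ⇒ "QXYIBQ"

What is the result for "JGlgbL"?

Each output is the input with this applied: shift every letter 3 places backward in the alphabet (wrapping around), then convert every letter to uppercase.
"JGlgbL" → "GDIDYI".

GDIDYI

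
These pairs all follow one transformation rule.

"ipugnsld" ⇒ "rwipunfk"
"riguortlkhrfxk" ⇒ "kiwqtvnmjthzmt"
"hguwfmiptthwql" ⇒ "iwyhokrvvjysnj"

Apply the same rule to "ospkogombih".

The transformation: shift every letter 2 places forward in the alphabet (wrapping around), then move the first character to the end.
"ospkogombih" → "urmqiqodkjq".

urmqiqodkjq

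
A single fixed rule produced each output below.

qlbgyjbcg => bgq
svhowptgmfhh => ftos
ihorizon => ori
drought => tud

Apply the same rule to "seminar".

ris

Looking at the pairs, the operation is to keep one character in every 3, starting at position 1 (positions 1st, 4th, 7th, ...), then reverse the string.
On "seminar": the first step gives "sir", and the second then gives "ris".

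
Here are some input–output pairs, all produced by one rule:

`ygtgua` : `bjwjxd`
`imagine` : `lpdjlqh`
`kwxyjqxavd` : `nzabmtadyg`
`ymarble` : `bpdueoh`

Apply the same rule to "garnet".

What's happening: shift every letter 3 places forward in the alphabet (wrapping around).
On "garnet" that produces "jduqhw".

jduqhw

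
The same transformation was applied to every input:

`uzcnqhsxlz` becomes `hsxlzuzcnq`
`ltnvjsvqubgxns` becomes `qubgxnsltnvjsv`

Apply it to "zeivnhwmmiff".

wmmiffzeivnh

The transformation: swap the front and back halves of the string.
So "zeivnhwmmiff" becomes "wmmiffzeivnh".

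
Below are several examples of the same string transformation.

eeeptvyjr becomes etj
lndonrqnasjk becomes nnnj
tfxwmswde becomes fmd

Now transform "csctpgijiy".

spj

Each output is the input with this applied: keep one character in every 3, starting at position 2 (positions 2nd, 5th, 8th, ...).
Applying that to "csctpgijiy" gives "spj".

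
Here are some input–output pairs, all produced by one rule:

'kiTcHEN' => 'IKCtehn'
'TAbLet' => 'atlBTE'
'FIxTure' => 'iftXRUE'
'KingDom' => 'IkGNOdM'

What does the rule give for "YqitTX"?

QyTIxt

The pattern: swap each adjacent pair of characters (1↔2, 3↔4, ...), then flip the case of every letter.
For "YqitTX", step one produces "qYtiXT"; step two turns that into "QyTIxt".
(Check on "TAbLet": → "ATLbte" → "atlBTE" ✓)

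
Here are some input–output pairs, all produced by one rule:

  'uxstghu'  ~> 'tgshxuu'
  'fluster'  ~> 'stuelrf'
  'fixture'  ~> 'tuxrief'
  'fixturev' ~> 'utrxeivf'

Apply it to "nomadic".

Looking at the pairs, the operation is to take characters alternately from the front and the back (1st, last, 2nd, 2nd-last, ...), then reverse the string.
"nomadic" → "ncoimda" → "admiocn".
(Check on "fixturev": → "fviexrtu" → "utrxeivf" ✓)

admiocn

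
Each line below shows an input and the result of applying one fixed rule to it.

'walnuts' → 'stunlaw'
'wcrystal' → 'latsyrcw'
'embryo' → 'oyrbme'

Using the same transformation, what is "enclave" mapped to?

Each output is the input with this applied: reverse the string.
"enclave" → "evalcne".

evalcne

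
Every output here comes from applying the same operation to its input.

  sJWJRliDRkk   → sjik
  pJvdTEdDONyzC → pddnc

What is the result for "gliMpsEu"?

The transformation: keep one character in every 3, starting at position 1 (positions 1st, 4th, 7th, ...), then convert every letter to lowercase.
On "gliMpsEu": the first step gives "gME", and the second then gives "gme".

gme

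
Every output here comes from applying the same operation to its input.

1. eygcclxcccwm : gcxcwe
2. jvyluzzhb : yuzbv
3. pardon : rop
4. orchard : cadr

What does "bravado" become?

The pattern: move the first 2 characters to the end (rotate left by 2), then keep every other character starting from the first (positions 1st, 3rd, 5th, ...).
For "bravado", step one produces "avadobr"; step two turns that into "aaor".

aaor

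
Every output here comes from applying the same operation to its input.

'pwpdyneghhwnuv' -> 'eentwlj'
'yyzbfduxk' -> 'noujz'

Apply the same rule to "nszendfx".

cocu

In each case the input is transformed by: shift every letter 11 places backward in the alphabet (wrapping around), then keep every other character starting from the first (positions 1st, 3rd, 5th, ...).
On "nszendfx": the first step gives "chotcsum", and the second then gives "cocu".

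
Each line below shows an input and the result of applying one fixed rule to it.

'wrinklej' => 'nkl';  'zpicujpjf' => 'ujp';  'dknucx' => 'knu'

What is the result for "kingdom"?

ngd

Each output is the input with this applied: move the last 2 characters to the front (rotate right by 2), then keep only the last 3 characters.
"kingdom" → "omkingd" → "ngd".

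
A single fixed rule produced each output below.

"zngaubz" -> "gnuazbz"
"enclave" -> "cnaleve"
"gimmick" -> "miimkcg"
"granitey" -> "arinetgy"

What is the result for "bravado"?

aravodb

Looking at the pairs, the operation is to move the first character to the end, then swap each adjacent pair of characters (1↔2, 3↔4, ...).
On "bravado": the first step gives "ravadob", and the second then gives "aravodb".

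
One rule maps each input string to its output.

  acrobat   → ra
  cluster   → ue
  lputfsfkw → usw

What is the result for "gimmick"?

The rule is to keep one character in every 3, starting at position 3 (positions 3rd, 6th, 9th, ...).
So "gimmick" becomes "mc".

mc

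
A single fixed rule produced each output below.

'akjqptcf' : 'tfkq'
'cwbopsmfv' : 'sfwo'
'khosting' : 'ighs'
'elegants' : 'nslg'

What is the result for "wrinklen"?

The transformation: keep every other character starting from the second (positions 2nd, 4th, 6th, ...), then move the first 2 characters to the end (rotate left by 2).
Doing the same to "wrinklen": "lnrn".

lnrn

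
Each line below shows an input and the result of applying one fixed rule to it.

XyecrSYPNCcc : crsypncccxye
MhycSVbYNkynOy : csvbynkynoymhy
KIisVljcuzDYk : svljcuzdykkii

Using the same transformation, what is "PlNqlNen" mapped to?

qlnenpln

Each output is the input with this applied: move the first 3 characters to the end (rotate left by 3), then convert every letter to lowercase.
"PlNqlNen" → "qlNenPlN" → "qlnenpln".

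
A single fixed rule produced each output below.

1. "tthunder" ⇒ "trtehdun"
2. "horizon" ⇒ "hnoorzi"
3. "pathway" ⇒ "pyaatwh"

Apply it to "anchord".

adnrcoh

The pattern: take characters alternately from the front and the back (1st, last, 2nd, 2nd-last, ...).
"anchord" → "adnrcoh".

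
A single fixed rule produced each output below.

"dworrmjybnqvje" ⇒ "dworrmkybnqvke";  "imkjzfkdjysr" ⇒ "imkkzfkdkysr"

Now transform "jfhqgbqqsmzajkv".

kfhqgbqqsmzakkv

In each case the input is transformed by: replace every "j" with "k".
On "jfhqgbqqsmzajkv" that produces "kfhqgbqqsmzakkv".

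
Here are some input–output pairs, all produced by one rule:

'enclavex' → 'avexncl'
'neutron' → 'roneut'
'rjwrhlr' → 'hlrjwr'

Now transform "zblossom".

The rule is to delete the first character, then move the first 3 characters to the end (rotate left by 3).
On "zblossom": the first step gives "blossom", and the second then gives "ssomblo".

ssomblo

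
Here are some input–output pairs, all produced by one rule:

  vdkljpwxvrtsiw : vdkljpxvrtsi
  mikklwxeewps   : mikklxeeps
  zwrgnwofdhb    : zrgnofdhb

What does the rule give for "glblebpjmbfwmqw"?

glblebpjmbfmq

Each output is the input with this applied: remove every "w".
Applying that to "glblebpjmbfwmqw" gives "glblebpjmbfmq".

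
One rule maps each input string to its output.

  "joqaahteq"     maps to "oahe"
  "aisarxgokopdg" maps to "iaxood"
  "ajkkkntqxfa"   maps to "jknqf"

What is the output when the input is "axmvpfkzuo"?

The transformation: keep every other character starting from the second (positions 2nd, 4th, 6th, ...).
"axmvpfkzuo" → "xvfzo".

xvfzo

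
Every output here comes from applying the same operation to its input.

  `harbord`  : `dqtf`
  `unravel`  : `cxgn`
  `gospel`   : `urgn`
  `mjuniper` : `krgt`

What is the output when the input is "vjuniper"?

krgt

Each output is the input with this applied: shift every letter 2 places forward in the alphabet (wrapping around), then keep only the last 4 characters.
For "vjuniper", step one produces "xlwpkrgt"; step two turns that into "krgt".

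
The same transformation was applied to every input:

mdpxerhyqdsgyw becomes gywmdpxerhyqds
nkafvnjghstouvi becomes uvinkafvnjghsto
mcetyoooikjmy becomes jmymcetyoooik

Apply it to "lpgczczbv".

Each output is the input with this applied: move the last 3 characters to the front (rotate right by 3).
On "lpgczczbv" that produces "zbvlpgczc".

zbvlpgczc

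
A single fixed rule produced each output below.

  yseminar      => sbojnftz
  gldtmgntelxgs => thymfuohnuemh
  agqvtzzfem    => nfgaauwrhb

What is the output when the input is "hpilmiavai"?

jbwbjnmjqi

The transformation: reverse the string, then shift every letter 1 place forward in the alphabet (wrapping around).
Applying both steps to "hpilmiavai": "iavaimliph", then "jbwbjnmjqi".
(Check on "yseminar": → "ranimesy" → "sbojnftz" ✓)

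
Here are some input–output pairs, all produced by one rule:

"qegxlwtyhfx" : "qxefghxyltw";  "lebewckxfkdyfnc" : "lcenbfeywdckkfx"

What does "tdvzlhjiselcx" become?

txdcvlzelshij

Rule — take characters alternately from the front and the back (1st, last, 2nd, 2nd-last, ...).
"tdvzlhjiselcx" → "txdcvlzelshij".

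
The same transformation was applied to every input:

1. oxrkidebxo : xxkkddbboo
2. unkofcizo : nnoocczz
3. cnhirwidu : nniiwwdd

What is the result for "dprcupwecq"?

ppccppeeqq

In each case the input is transformed by: keep every other character starting from the second (positions 2nd, 4th, 6th, ...), then double every character.
Applying both steps to "dprcupwecq": "pcpeq", then "ppccppeeqq".
(Check on "cnhirwidu": → "niwd" → "nniiwwdd" ✓)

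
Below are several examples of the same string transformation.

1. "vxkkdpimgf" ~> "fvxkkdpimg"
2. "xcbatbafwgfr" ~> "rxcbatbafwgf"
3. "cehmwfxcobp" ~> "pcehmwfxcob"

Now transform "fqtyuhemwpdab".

bfqtyuhemwpda

Looking at the pairs, the operation is to move the last character to the front.
Applying that to "fqtyuhemwpdab" gives "bfqtyuhemwpda".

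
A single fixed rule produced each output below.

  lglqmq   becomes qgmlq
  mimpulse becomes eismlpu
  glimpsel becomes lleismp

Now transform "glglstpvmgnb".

blngglmsvtp

Rule — take characters alternately from the front and the back (1st, last, 2nd, 2nd-last, ...), then delete the first character.
Doing the same to "glglstpvmgnb": "blngglmsvtp".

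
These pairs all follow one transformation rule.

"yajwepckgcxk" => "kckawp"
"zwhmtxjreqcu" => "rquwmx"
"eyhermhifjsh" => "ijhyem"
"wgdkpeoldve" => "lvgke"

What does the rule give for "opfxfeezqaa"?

The pattern: keep every other character starting from the second (positions 2nd, 4th, 6th, ...), then move the first 3 characters to the end (rotate left by 3).
"opfxfeezqaa" → "pxeza" → "zapxe".

zapxe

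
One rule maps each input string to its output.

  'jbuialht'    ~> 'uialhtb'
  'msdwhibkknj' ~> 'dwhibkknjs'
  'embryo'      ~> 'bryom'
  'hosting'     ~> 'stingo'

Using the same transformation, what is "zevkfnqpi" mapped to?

vkfnqpie

The transformation: delete the first character, then move the first character to the end.
Working it through for "zevkfnqpi": intermediate "evkfnqpi", final "vkfnqpie".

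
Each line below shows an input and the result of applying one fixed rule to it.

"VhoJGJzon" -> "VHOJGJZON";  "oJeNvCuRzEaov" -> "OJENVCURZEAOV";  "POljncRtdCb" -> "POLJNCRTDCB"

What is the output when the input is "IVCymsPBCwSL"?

IVCYMSPBCWSL

Each output is the input with this applied: convert every letter to uppercase.
Applying that to "IVCymsPBCwSL" gives "IVCYMSPBCWSL".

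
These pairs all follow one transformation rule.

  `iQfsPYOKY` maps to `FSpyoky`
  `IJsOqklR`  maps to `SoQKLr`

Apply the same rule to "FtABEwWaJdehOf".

abeWwAjDEHoF

The transformation: delete the first 2 characters, then flip the case of every letter.
Working it through for "FtABEwWaJdehOf": intermediate "ABEwWaJdehOf", final "abeWwAjDEHoF".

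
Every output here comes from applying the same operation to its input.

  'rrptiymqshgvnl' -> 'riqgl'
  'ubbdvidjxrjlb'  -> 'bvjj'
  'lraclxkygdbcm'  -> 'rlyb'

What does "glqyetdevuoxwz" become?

leeoz

The pattern: keep one character in every 3, starting at position 2 (positions 2nd, 5th, 8th, ...).
So "glqyetdevuoxwz" becomes "leeoz".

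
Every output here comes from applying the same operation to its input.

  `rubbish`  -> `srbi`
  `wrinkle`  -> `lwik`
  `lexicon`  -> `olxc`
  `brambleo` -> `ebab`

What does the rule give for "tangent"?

ntne

Each output is the input with this applied: move the last 2 characters to the front (rotate right by 2), then keep every other character starting from the first (positions 1st, 3rd, 5th, ...).
Starting from "tangent": after the first operation, "nttange"; after the second, "ntne".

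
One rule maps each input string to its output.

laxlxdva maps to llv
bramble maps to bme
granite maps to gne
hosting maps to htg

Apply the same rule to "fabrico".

fro

What's happening: keep one character in every 3, starting at position 1 (positions 1st, 4th, 7th, ...).
For "fabrico" the result is "fro".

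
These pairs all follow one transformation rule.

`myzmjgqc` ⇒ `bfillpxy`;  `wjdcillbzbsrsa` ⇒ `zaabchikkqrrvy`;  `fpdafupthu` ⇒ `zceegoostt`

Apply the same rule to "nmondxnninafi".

zcehhlmmmmmnw

The pattern: sort the characters into alphabetical order, then shift every letter 1 place backward in the alphabet (wrapping around).
On "nmondxnninafi": the first step gives "adfiimnnnnnox", and the second then gives "zcehhlmmmmmnw".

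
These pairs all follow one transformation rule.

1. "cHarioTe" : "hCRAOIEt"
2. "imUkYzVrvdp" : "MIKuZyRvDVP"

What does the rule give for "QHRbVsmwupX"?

In each case the input is transformed by: flip the case of every letter, then swap each adjacent pair of characters (1↔2, 3↔4, ...).
On "QHRbVsmwupX": the first step gives "qhrBvSMWUPx", and the second then gives "hqBrSvWMPUx".
(Check on "cHarioTe": → "ChARIOtE" → "hCRAOIEt" ✓)

hqBrSvWMPUx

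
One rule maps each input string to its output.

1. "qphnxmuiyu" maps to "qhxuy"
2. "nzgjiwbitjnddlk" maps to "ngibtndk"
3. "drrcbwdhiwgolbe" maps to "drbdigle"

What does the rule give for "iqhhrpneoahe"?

Each output is the input with this applied: keep every other character starting from the first (positions 1st, 3rd, 5th, ...).
For "iqhhrpneoahe" the result is "ihrnoh".

ihrnoh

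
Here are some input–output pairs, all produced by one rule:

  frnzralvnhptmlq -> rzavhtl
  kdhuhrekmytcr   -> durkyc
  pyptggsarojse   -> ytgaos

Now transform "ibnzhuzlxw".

What's happening: keep every other character starting from the second (positions 2nd, 4th, 6th, ...).
"ibnzhuzlxw" → "bzulw".

bzulw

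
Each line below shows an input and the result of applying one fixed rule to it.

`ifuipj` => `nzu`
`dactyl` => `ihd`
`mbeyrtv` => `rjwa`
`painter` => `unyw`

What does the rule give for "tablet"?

ygj

The rule is to keep every other character starting from the first (positions 1st, 3rd, 5th, ...), then shift every letter 5 places forward in the alphabet (wrapping around).
"tablet" → "tbe" → "ygj".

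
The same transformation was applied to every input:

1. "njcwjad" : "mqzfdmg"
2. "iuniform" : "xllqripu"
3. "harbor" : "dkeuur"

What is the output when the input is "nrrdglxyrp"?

uqguojbasu

In each case the input is transformed by: swap each adjacent pair of characters (1↔2, 3↔4, ...), then shift every letter 3 places forward in the alphabet (wrapping around).
For "nrrdglxyrp", step one produces "rndrlgyxpr"; step two turns that into "uqguojbasu".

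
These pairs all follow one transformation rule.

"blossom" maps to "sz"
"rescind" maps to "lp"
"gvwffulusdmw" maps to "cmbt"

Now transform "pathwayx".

hde

Looking at the pairs, the operation is to shift every letter 7 places forward in the alphabet (wrapping around), then keep one character in every 3, starting at position 2 (positions 2nd, 5th, 8th, ...).
Applying both steps to "pathwayx": "whaodhfe", then "hde".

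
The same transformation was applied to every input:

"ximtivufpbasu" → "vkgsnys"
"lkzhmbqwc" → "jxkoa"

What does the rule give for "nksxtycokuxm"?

lqraiv

The rule is to keep every other character starting from the first (positions 1st, 3rd, 5th, ...), then shift every letter 2 places backward in the alphabet (wrapping around).
"nksxtycokuxm" → "nstckx" → "lqraiv".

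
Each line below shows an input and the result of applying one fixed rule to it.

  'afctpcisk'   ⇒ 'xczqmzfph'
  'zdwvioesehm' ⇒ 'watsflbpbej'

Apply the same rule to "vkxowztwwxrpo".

shultwqttuoml

Each output is the input with this applied: shift every letter 3 places backward in the alphabet (wrapping around).
Applying that to "vkxowztwwxrpo" gives "shultwqttuoml".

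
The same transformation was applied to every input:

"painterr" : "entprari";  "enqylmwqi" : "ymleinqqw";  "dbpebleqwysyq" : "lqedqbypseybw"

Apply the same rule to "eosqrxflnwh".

rfxehowsnql

In each case the input is transformed by: take characters alternately from the front and the back (1st, last, 2nd, 2nd-last, ...), then move the last 3 characters to the front (rotate right by 3).
Applying both steps to "eosqrxflnwh": "ehowsnqlrfx", then "rfxehowsnql".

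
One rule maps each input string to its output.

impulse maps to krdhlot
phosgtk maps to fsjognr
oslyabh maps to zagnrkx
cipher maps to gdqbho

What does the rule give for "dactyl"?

sxkczb

The transformation: shift every letter 1 place backward in the alphabet (wrapping around), then move the last 3 characters to the front (rotate right by 3).
Doing the same to "dactyl": "sxkczb".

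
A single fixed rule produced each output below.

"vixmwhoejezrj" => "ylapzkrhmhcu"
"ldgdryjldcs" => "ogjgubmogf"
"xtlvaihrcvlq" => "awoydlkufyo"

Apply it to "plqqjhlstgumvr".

The pattern: delete the last character, then shift every letter 3 places forward in the alphabet (wrapping around).
"plqqjhlstgumvr" → "plqqjhlstgumv" → "sottmkovwjxpy".

sottmkovwjxpy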